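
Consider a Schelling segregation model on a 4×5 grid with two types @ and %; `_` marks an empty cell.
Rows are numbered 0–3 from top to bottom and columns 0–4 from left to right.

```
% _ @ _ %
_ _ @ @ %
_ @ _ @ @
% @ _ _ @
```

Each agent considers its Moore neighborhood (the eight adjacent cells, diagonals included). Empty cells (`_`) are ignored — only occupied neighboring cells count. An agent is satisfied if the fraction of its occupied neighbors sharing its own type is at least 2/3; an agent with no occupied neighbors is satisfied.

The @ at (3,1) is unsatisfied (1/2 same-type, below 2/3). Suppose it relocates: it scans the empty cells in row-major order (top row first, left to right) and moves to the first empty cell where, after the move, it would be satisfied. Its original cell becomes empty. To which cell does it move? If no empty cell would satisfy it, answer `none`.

Vacating (3,1). Empty cells in order:
  (0,1): 2/3 same-type → satisfied — stop here.

(0,1)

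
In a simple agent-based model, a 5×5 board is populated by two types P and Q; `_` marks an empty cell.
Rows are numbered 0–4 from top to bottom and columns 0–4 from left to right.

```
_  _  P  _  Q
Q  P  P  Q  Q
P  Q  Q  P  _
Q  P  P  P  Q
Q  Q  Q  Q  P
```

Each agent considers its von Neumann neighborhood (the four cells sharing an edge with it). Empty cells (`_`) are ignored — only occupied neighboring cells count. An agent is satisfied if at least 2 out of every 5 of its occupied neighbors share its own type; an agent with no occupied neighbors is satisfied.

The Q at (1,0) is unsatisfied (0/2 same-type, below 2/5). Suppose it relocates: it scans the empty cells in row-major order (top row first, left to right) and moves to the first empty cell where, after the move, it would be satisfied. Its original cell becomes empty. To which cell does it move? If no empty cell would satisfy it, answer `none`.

Vacating (1,0). Empty cells in order:
  (0,0): 0/0 same-type → satisfied — stop here.

(0,0)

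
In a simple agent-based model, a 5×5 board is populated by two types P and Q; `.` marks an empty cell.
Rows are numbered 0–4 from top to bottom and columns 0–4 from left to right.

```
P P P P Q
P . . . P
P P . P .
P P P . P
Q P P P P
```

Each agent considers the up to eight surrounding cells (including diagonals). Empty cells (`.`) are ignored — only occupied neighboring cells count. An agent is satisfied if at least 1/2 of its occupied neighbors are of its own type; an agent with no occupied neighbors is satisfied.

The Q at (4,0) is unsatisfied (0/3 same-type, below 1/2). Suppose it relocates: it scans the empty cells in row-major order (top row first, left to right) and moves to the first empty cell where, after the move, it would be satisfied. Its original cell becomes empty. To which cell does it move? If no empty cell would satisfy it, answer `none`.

none

Vacating (4,0). Empty cells in order:
  (1,1): 0/6 same-type → still unsatisfied.
  (1,2): 0/5 same-type → still unsatisfied.
  (1,3): 1/5 same-type → still unsatisfied.
  (2,2): 0/4 same-type → still unsatisfied.
  (2,4): 0/3 same-type → still unsatisfied.
  (3,3): 0/6 same-type → still unsatisfied.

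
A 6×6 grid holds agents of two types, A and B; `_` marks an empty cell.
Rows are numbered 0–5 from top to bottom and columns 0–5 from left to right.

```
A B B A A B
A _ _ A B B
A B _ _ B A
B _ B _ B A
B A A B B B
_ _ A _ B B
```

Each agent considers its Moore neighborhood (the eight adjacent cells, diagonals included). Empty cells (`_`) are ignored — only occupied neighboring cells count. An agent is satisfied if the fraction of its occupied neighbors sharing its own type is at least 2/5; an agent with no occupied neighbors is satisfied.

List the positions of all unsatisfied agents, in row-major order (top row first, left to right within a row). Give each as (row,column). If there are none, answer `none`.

(0,1), (0,2), (2,0), (2,5), (3,5)

Row 0: (0,0)A 1/2 satisfied · (0,1)B 1/3 not · (0,2)B 1/3 not · (0,3)A 2/4 satisfied · (0,4)A 2/5 satisfied · (0,5)B 2/3 satisfied
Row 1: (1,0)A 2/4 satisfied · (1,3)A 2/5 satisfied · (1,4)B 3/7 satisfied · (1,5)B 3/5 satisfied
Row 2: (2,0)A 1/3 not · (2,1)B 2/4 satisfied · (2,4)B 3/6 satisfied · (2,5)A 1/5 not
Row 3: (3,0)B 2/4 satisfied · (3,2)B 2/4 satisfied · (3,4)B 4/6 satisfied · (3,5)A 1/5 not
Row 4: (4,0)B 1/2 satisfied · (4,1)A 2/5 satisfied · (4,2)A 2/4 satisfied · (4,3)B 4/6 satisfied · (4,4)B 5/6 satisfied · (4,5)B 4/5 satisfied
Row 5: (5,2)A 2/3 satisfied · (5,4)B 4/4 satisfied · (5,5)B 3/3 satisfied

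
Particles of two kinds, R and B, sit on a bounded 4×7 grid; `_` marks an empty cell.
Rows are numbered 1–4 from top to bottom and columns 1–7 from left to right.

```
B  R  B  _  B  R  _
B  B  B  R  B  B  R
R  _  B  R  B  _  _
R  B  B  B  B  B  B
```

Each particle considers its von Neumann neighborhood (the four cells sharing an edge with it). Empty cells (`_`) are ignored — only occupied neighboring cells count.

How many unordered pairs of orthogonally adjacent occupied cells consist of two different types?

Scan each occupied cell's neighbors to the right and below so each pair is counted once.
Row 1: B(1,1)–R(1,2)≠ B(1,1)–B(2,1)= R(1,2)–B(1,3)≠ R(1,2)–B(2,2)≠ B(1,3)–B(2,3)= B(1,5)–R(1,6)≠ B(1,5)–B(2,5)= R(1,6)–B(2,6)≠  → 5/8 unlike.
Row 2: B(2,1)–B(2,2)= B(2,1)–R(3,1)≠ B(2,2)–B(2,3)= B(2,3)–R(2,4)≠ B(2,3)–B(3,3)= R(2,4)–B(2,5)≠ R(2,4)–R(3,4)= B(2,5)–B(2,6)= B(2,5)–B(3,5)= B(2,6)–R(2,7)≠  → 4/10 unlike.
Row 3: R(3,1)–R(4,1)= B(3,3)–R(3,4)≠ B(3,3)–B(4,3)= R(3,4)–B(3,5)≠ R(3,4)–B(4,4)≠ B(3,5)–B(4,5)=  → 3/6 unlike.
Row 4: R(4,1)–B(4,2)≠ B(4,2)–B(4,3)= B(4,3)–B(4,4)= B(4,4)–B(4,5)= B(4,5)–B(4,6)= B(4,6)–B(4,7)=  → 1/6 unlike.
Total adjacent occupied pairs: 30; unlike-type pairs: 13.

13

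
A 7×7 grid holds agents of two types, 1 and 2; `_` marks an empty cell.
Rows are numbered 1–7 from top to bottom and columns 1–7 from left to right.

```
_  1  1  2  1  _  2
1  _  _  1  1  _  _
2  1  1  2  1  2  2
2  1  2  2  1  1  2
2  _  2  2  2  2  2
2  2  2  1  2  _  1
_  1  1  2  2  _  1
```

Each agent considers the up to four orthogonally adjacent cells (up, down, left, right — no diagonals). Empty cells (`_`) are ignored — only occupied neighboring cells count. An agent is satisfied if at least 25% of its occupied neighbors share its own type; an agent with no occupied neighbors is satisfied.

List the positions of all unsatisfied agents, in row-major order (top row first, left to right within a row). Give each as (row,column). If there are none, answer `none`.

Row 1: (1,2)1 1/1 satisfied · (1,3)1 1/2 satisfied · (1,4)2 0/3 not · (1,5)1 1/2 satisfied · (1,7)2 0/0 satisfied
Row 2: (2,1)1 0/1 not · (2,4)1 1/3 satisfied · (2,5)1 3/3 satisfied
Row 3: (3,1)2 1/3 satisfied · (3,2)1 2/3 satisfied · (3,3)1 1/3 satisfied · (3,4)2 1/4 satisfied · (3,5)1 2/4 satisfied · (3,6)2 1/3 satisfied · (3,7)2 2/2 satisfied
Row 4: (4,1)2 2/3 satisfied · (4,2)1 1/3 satisfied · (4,3)2 2/4 satisfied · (4,4)2 3/4 satisfied · (4,5)1 2/4 satisfied · (4,6)1 1/4 satisfied · (4,7)2 2/3 satisfied
Row 5: (5,1)2 2/2 satisfied · (5,3)2 3/3 satisfied · (5,4)2 3/4 satisfied · (5,5)2 3/4 satisfied · (5,6)2 2/3 satisfied · (5,7)2 2/3 satisfied
Row 6: (6,1)2 2/2 satisfied · (6,2)2 2/3 satisfied · (6,3)2 2/4 satisfied · (6,4)1 0/4 not · (6,5)2 2/3 satisfied · (6,7)1 1/2 satisfied
Row 7: (7,2)1 1/2 satisfied · (7,3)1 1/3 satisfied · (7,4)2 1/3 satisfied · (7,5)2 2/2 satisfied · (7,7)1 1/1 satisfied

(1,4), (2,1), (6,4)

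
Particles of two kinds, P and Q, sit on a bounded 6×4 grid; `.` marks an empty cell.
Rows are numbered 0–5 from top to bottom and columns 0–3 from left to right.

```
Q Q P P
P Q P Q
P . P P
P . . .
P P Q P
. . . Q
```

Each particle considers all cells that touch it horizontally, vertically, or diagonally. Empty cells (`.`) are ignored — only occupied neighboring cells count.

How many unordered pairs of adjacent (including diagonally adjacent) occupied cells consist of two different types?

17

Scan each occupied cell's neighbors to the right and below (and the two forward diagonals) so each pair is counted once.
From row 0: 7 unlike of 13 pairs (running 7/13).
From row 1: 7 unlike of 10 pairs (running 14/23).
From row 2: 0 unlike of 2 pairs (running 14/25).
From row 3: 0 unlike of 2 pairs (running 14/27).
From row 4: 3 unlike of 5 pairs (running 17/32).
Total adjacent occupied pairs: 32; unlike-type pairs: 17.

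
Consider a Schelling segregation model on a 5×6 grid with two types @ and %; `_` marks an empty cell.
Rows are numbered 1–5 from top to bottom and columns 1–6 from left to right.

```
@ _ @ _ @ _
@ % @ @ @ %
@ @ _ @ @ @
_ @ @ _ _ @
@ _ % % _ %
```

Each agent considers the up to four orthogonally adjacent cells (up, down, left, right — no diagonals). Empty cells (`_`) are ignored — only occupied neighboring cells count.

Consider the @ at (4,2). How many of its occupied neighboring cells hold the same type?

Occupied neighbors of (4,2): (3,2)=@, (4,3)=@.
Same type (@): 2 of 2.

2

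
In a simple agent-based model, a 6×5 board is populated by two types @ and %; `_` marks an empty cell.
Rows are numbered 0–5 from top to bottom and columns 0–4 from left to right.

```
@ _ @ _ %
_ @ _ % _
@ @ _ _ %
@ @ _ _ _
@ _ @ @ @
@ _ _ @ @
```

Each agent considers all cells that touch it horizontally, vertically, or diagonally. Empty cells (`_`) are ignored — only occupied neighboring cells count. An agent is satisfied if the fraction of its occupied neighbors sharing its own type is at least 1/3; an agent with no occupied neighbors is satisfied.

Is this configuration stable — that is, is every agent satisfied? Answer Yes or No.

Row 0: (0,0)@ 1/1 ✓ · (0,2)@ 1/2 ✓ · (0,4)% 1/1 ✓
Row 1: (1,1)@ 4/4 ✓ · (1,3)% 2/3 ✓
Row 2: (2,0)@ 4/4 ✓ · (2,1)@ 4/4 ✓ · (2,4)% 1/1 ✓
Row 3: (3,0)@ 4/4 ✓ · (3,1)@ 5/5 ✓
Row 4: (4,0)@ 3/3 ✓ · (4,2)@ 3/3 ✓ · (4,3)@ 4/4 ✓ · (4,4)@ 3/3 ✓
Row 5: (5,0)@ 1/1 ✓ · (5,3)@ 4/4 ✓ · (5,4)@ 3/3 ✓
All meet the threshold, so the configuration is stable.

Yes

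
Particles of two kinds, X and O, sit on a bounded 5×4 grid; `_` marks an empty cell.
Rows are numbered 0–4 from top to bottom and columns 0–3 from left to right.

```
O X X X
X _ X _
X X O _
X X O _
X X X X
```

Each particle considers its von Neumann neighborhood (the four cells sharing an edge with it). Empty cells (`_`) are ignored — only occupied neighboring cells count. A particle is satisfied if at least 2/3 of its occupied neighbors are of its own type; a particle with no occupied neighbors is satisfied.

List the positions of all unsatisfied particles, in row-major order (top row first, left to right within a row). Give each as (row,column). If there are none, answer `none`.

(0,0), (0,1), (1,0), (1,2), (2,2), (3,2)

(0,0)O 0/2 unhappy
(0,1)X 1/2 unhappy
(0,2)X 3/3 ok
(0,3)X 1/1 ok
(1,0)X 1/2 unhappy
(1,2)X 1/2 unhappy
(2,0)X 3/3 ok
(2,1)X 2/3 ok
(2,2)O 1/3 unhappy
(3,0)X 3/3 ok
(3,1)X 3/4 ok
(3,2)O 1/3 unhappy
(4,0)X 2/2 ok
(4,1)X 3/3 ok
(4,2)X 2/3 ok
(4,3)X 1/1 ok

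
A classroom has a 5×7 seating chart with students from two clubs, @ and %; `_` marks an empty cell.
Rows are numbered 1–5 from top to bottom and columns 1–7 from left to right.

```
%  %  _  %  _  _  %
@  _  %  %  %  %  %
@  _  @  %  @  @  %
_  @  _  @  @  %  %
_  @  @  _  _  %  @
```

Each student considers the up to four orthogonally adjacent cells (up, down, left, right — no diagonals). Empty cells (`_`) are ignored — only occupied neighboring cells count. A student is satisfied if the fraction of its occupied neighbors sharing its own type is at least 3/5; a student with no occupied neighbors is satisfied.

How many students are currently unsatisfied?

11

(1,1)% 1/2 not
(1,2)% 1/1 satisfied
(1,4)% 1/1 satisfied
(1,7)% 1/1 satisfied
(2,1)@ 1/2 not
(2,3)% 1/2 not
(2,4)% 4/4 satisfied
(2,5)% 2/3 satisfied
(2,6)% 2/3 satisfied
(2,7)% 3/3 satisfied
(3,1)@ 1/1 satisfied
(3,3)@ 0/2 not
(3,4)% 1/4 not
(3,5)@ 2/4 not
(3,6)@ 1/4 not
(3,7)% 2/3 satisfied
(4,2)@ 1/1 satisfied
(4,4)@ 1/2 not
(4,5)@ 2/3 satisfied
(4,6)% 2/4 not
(4,7)% 2/3 satisfied
(5,2)@ 2/2 satisfied
(5,3)@ 1/1 satisfied
(5,6)% 1/2 not
(5,7)@ 0/2 not
Unsatisfied: (1,1), (2,1), (2,3), (3,3), (3,4), (3,5), (3,6), (4,4), (4,6), (5,6), (5,7) — 11 in total.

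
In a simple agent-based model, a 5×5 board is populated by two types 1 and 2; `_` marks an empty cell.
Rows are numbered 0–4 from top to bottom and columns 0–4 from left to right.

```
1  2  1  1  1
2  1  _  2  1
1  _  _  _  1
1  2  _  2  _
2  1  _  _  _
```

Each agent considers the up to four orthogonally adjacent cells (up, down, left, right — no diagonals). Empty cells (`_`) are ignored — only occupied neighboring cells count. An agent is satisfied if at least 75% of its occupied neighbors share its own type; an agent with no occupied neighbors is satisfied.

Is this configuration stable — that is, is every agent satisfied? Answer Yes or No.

No

Row 0: (0,0)1 0/2 not · (0,1)2 0/3 not · (0,2)1 1/2 not · (0,3)1 2/3 not · (0,4)1 2/2 satisfied
Row 1: (1,0)2 0/3 not · (1,1)1 0/2 not · (1,3)2 0/2 not · (1,4)1 2/3 not
Row 2: (2,0)1 1/2 not · (2,4)1 1/1 satisfied
Row 3: (3,0)1 1/3 not · (3,1)2 0/2 not · (3,3)2 0/0 satisfied
Row 4: (4,0)2 0/2 not · (4,1)1 0/2 not
For instance (0,0) has only 0/2 same-type neighbors, below 3/4.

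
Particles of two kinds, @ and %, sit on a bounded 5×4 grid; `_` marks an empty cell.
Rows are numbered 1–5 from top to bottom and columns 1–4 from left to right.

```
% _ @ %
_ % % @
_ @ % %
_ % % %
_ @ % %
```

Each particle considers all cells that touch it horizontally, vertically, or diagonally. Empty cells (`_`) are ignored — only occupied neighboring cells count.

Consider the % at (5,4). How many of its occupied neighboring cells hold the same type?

Occupied neighbors of (5,4): (4,3)=%, (4,4)=%, (5,3)=%.
Same type (%): 3 of 3.

3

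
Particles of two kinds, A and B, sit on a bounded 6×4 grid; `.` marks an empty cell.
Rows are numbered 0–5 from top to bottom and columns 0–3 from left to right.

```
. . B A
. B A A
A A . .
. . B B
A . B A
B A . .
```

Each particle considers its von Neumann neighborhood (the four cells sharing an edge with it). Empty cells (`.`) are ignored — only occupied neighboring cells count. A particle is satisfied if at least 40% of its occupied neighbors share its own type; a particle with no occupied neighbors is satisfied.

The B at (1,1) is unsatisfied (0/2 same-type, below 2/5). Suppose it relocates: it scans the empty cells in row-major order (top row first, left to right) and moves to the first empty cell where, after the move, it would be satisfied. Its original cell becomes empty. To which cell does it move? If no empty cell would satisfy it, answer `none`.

Vacating (1,1). Empty cells in order:
  (0,0): 0/0 same-type → satisfied — stop here.

(0,0)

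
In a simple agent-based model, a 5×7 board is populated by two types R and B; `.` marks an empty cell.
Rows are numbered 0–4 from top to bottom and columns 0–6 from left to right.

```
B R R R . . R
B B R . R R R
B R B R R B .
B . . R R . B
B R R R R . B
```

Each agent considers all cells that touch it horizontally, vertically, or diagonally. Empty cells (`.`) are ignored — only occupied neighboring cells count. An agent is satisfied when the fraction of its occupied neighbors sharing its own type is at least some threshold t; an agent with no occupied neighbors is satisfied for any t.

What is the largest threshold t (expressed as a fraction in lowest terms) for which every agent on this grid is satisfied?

Row 0: (0,0)B 2/3 · (0,1)R 2/5 · (0,2)R 3/4 · (0,3)R 3/3 · (0,6)R 2/2
Row 1: (1,0)B 3/5 · (1,1)B 4/8 · (1,2)R 5/7 · (1,4)R 4/5 · (1,5)R 4/5 · (1,6)R 2/3
Row 2: (2,0)B 3/4 · (2,1)R 1/6 · (2,2)B 1/5 · (2,3)R 5/6 · (2,4)R 5/6 · (2,5)B 1/6
Row 3: (3,0)B 2/4 · (3,3)R 6/7 · (3,4)R 5/6 · (3,6)B 2/2
Row 4: (4,0)B 1/2 · (4,1)R 1/3 · (4,2)R 3/3 · (4,3)R 4/4 · (4,4)R 3/3 · (4,6)B 1/1
The smallest same-type fraction is 1/6 at (2,1), which reduces to 1/6. Any threshold above that leaves this agent unsatisfied.

1/6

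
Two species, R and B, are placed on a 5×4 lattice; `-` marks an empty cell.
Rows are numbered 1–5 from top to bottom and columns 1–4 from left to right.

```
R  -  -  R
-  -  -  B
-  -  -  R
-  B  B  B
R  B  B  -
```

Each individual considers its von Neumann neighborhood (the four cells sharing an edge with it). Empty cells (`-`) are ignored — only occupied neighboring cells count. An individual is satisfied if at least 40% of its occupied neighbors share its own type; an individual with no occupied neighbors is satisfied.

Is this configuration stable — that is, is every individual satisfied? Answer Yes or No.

No

Row 1: (1,1)R 0/0 satisfied · (1,4)R 0/1 not
Row 2: (2,4)B 0/2 not
Row 3: (3,4)R 0/2 not
Row 4: (4,2)B 2/2 satisfied · (4,3)B 3/3 satisfied · (4,4)B 1/2 satisfied
Row 5: (5,1)R 0/1 not · (5,2)B 2/3 satisfied · (5,3)B 2/2 satisfied
For instance (1,4) has only 0/1 same-type neighbors, below 2/5.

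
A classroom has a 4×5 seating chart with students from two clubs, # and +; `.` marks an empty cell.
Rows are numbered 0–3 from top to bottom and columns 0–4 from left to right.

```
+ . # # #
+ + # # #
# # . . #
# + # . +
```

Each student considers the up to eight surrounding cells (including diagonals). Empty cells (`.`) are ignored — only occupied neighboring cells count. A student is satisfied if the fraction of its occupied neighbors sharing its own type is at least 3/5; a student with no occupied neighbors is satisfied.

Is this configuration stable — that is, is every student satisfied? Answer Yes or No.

No

Row 0: (0,0)+ 2/2 ✓ · (0,2)# 3/4 ✓ · (0,3)# 5/5 ✓ · (0,4)# 3/3 ✓
Row 1: (1,0)+ 2/4 ✗ · (1,1)+ 2/6 ✗ · (1,2)# 4/5 ✓ · (1,3)# 6/6 ✓ · (1,4)# 4/4 ✓
Row 2: (2,0)# 2/5 ✗ · (2,1)# 4/7 ✗ · (2,4)# 2/3 ✓
Row 3: (3,0)# 2/3 ✓ · (3,1)+ 0/4 ✗ · (3,2)# 1/2 ✗ · (3,4)+ 0/1 ✗
For instance (1,0) has only 2/4 same-type neighbors, below 3/5.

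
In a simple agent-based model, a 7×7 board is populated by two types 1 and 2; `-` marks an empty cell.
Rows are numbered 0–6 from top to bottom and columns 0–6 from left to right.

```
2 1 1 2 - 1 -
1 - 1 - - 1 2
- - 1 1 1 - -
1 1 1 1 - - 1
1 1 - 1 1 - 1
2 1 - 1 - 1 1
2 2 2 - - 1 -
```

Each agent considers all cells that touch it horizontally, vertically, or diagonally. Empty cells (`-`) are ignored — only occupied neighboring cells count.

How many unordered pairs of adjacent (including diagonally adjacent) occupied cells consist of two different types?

Scan each occupied cell's neighbors to the right and below (and the two forward diagonals) so each pair is counted once.
Row 0: 2(0,0)–1(0,1)≠ 2(0,0)–1(1,0)≠ 1(0,1)–1(0,2)= 1(0,1)–1(1,2)= 1(0,1)–1(1,0)= 1(0,2)–2(0,3)≠ 1(0,2)–1(1,2)= 2(0,3)–1(1,2)≠ 1(0,5)–1(1,5)= 1(0,5)–2(1,6)≠  → 5/10 unlike.
Row 1: 1(1,2)–1(2,2)= 1(1,2)–1(2,3)= 1(1,5)–2(1,6)≠ 1(1,5)–1(2,4)=  → 1/4 unlike.
Row 2: 1(2,2)–1(2,3)= 1(2,2)–1(3,2)= 1(2,2)–1(3,3)= 1(2,2)–1(3,1)= 1(2,3)–1(2,4)= 1(2,3)–1(3,3)= 1(2,3)–1(3,2)= 1(2,4)–1(3,3)=  → 0/8 unlike.
Row 3: 1(3,0)–1(3,1)= 1(3,0)–1(4,0)= 1(3,0)–1(4,1)= 1(3,1)–1(3,2)= 1(3,1)–1(4,1)= 1(3,1)–1(4,0)= 1(3,2)–1(3,3)= 1(3,2)–1(4,3)= 1(3,2)–1(4,1)= 1(3,3)–1(4,3)= 1(3,3)–1(4,4)= 1(3,6)–1(4,6)=  → 0/12 unlike.
Row 4: 1(4,0)–1(4,1)= 1(4,0)–2(5,0)≠ 1(4,0)–1(5,1)= 1(4,1)–1(5,1)= 1(4,1)–2(5,0)≠ 1(4,3)–1(4,4)= 1(4,3)–1(5,3)= 1(4,4)–1(5,5)= 1(4,4)–1(5,3)= 1(4,6)–1(5,6)= 1(4,6)–1(5,5)=  → 2/11 unlike.
Row 5: 2(5,0)–1(5,1)≠ 2(5,0)–2(6,0)= 2(5,0)–2(6,1)= 1(5,1)–2(6,1)≠ 1(5,1)–2(6,2)≠ 1(5,1)–2(6,0)≠ 1(5,3)–2(6,2)≠ 1(5,5)–1(5,6)= 1(5,5)–1(6,5)= 1(5,6)–1(6,5)=  → 5/10 unlike.
Row 6: 2(6,0)–2(6,1)= 2(6,1)–2(6,2)=  → 0/2 unlike.
Total adjacent occupied pairs: 57; unlike-type pairs: 13.

13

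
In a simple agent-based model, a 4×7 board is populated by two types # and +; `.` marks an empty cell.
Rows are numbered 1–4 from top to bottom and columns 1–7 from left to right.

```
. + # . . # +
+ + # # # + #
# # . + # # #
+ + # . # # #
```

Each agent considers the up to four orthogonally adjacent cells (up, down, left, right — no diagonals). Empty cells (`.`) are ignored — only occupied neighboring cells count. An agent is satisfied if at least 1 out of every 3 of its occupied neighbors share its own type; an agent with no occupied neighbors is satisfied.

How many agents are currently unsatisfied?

5

Row 1: (1,2)+ 1/2 ✓ · (1,3)# 1/2 ✓ · (1,6)# 0/2 ✗ · (1,7)+ 0/2 ✗
Row 2: (2,1)+ 1/2 ✓ · (2,2)+ 2/4 ✓ · (2,3)# 2/3 ✓ · (2,4)# 2/3 ✓ · (2,5)# 2/3 ✓ · (2,6)+ 0/4 ✗ · (2,7)# 1/3 ✓
Row 3: (3,1)# 1/3 ✓ · (3,2)# 1/3 ✓ · (3,4)+ 0/2 ✗ · (3,5)# 3/4 ✓ · (3,6)# 3/4 ✓ · (3,7)# 3/3 ✓
Row 4: (4,1)+ 1/2 ✓ · (4,2)+ 1/3 ✓ · (4,3)# 0/1 ✗ · (4,5)# 2/2 ✓ · (4,6)# 3/3 ✓ · (4,7)# 2/2 ✓
Unsatisfied: (1,6), (1,7), (2,6), (3,4), (4,3) — 5 in total.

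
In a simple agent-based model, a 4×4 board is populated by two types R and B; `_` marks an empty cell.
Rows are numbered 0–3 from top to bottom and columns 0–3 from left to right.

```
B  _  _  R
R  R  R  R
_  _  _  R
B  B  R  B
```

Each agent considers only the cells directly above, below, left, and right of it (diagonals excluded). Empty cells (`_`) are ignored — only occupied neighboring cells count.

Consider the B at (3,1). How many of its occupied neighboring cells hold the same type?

Occupied neighbors of (3,1): (3,0)=B, (3,2)=R.
Same type (B): 1 of 2.

1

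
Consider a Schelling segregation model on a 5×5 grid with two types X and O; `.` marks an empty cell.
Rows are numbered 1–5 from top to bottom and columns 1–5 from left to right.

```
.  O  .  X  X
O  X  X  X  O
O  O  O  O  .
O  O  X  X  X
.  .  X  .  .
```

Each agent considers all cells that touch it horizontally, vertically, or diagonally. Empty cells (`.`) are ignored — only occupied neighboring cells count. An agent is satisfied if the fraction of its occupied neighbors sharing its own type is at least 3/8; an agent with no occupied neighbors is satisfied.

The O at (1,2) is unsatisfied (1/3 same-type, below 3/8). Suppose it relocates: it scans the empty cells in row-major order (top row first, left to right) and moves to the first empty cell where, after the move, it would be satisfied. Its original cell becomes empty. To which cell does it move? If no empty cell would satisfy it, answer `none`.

Vacating (1,2). Empty cells in order:
  (1,1): 1/2 same-type → satisfied — stop here.

(1,1)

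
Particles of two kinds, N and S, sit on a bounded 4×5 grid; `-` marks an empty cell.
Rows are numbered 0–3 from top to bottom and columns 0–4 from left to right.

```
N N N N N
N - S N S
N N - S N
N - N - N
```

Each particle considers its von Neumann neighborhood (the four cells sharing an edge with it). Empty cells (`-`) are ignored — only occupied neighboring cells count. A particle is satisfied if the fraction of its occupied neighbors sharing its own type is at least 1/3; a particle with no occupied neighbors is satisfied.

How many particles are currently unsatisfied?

(0,0)N 2/2 ✓
(0,1)N 2/2 ✓
(0,2)N 2/3 ✓
(0,3)N 3/3 ✓
(0,4)N 1/2 ✓
(1,0)N 2/2 ✓
(1,2)S 0/2 ✗
(1,3)N 1/4 ✗
(1,4)S 0/3 ✗
(2,0)N 3/3 ✓
(2,1)N 1/1 ✓
(2,3)S 0/2 ✗
(2,4)N 1/3 ✓
(3,0)N 1/1 ✓
(3,2)N 0/0 ✓
(3,4)N 1/1 ✓
Unsatisfied: (1,2), (1,3), (1,4), (2,3) — 4 in total.

4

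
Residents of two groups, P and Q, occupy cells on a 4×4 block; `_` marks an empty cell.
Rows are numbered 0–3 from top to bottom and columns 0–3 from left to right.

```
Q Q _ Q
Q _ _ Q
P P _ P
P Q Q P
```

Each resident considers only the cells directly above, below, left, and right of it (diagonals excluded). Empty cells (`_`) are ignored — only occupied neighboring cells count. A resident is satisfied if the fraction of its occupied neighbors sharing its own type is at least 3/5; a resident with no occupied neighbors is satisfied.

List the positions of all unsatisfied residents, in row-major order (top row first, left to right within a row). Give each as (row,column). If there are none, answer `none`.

(0,0)Q 2/2 ok
(0,1)Q 1/1 ok
(0,3)Q 1/1 ok
(1,0)Q 1/2 unhappy
(1,3)Q 1/2 unhappy
(2,0)P 2/3 ok
(2,1)P 1/2 unhappy
(2,3)P 1/2 unhappy
(3,0)P 1/2 unhappy
(3,1)Q 1/3 unhappy
(3,2)Q 1/2 unhappy
(3,3)P 1/2 unhappy

(1,0), (1,3), (2,1), (2,3), (3,0), (3,1), (3,2), (3,3)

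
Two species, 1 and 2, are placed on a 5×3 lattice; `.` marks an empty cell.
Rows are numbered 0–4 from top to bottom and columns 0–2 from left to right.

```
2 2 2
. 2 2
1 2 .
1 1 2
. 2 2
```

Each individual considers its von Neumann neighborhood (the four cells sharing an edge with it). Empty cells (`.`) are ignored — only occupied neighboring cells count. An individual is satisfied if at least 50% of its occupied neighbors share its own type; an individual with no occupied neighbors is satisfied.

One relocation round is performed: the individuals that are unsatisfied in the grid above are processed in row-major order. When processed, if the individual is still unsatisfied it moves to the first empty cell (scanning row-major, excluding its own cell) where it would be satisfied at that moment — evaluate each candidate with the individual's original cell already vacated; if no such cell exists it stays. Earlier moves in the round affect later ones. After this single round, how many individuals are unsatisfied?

Initially unsatisfied (in order): (2,1), (3,1).
  (2,1) → (1,0).
  (3,1) → (2,1).
Resulting grid:
2 2 2
2 2 2
1 1 .
1 . 2
. 2 2
All satisfied now.

0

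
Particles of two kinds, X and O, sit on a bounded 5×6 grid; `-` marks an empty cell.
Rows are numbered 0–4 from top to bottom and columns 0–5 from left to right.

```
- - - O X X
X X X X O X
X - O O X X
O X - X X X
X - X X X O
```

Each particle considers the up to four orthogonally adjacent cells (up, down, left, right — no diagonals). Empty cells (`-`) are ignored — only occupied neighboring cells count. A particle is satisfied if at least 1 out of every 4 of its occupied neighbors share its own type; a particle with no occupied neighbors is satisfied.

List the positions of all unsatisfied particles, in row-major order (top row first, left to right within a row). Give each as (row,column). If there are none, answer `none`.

(0,3)O 0/2 unhappy
(0,4)X 1/3 ok
(0,5)X 2/2 ok
(1,0)X 2/2 ok
(1,1)X 2/2 ok
(1,2)X 2/3 ok
(1,3)X 1/4 ok
(1,4)O 0/4 unhappy
(1,5)X 2/3 ok
(2,0)X 1/2 ok
(2,2)O 1/2 ok
(2,3)O 1/4 ok
(2,4)X 2/4 ok
(2,5)X 3/3 ok
(3,0)O 0/3 unhappy
(3,1)X 0/1 unhappy
(3,3)X 2/3 ok
(3,4)X 4/4 ok
(3,5)X 2/3 ok
(4,0)X 0/1 unhappy
(4,2)X 1/1 ok
(4,3)X 3/3 ok
(4,4)X 2/3 ok
(4,5)O 0/2 unhappy

(0,3), (1,4), (3,0), (3,1), (4,0), (4,5)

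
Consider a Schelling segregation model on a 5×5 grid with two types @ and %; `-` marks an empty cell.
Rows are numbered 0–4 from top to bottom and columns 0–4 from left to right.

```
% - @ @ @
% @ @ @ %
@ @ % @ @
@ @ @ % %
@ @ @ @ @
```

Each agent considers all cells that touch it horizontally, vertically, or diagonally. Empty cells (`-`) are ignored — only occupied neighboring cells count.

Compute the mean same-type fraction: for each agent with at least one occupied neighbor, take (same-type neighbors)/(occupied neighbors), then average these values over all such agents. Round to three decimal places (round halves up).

Row 0: (0,0)% 1/2 · (0,2)@ 4/4 · (0,3)@ 4/5 · (0,4)@ 2/3
Row 1: (1,0)% 1/4 · (1,1)@ 4/7 · (1,2)@ 6/7 · (1,3)@ 6/8 · (1,4)% 0/5
Row 2: (2,0)@ 4/5 · (2,1)@ 6/8 · (2,2)% 1/8 · (2,3)@ 4/8 · (2,4)@ 2/5
Row 3: (3,0)@ 5/5 · (3,1)@ 7/8 · (3,2)@ 6/8 · (3,3)% 2/8 · (3,4)% 1/5
Row 4: (4,0)@ 3/3 · (4,1)@ 5/5 · (4,2)@ 4/5 · (4,3)@ 3/5 · (4,4)@ 1/3
Sum over 24 agents: 1/2 + 4/4 + 4/5 + 2/3 + 1/4 + 4/7 + 6/7 + 6/8 + 0/5 + 4/5 + 6/8 + 1/8 + 4/8 + 2/5 + 5/5 + 7/8 + 6/8 + 2/8 + 1/5 + 3/3 + 5/5 + 4/5 + 3/5 + 1/3 = 2069/140; mean = 2069/140 ÷ 24 = 2069/3360 = 0.615773… → 0.616.

0.616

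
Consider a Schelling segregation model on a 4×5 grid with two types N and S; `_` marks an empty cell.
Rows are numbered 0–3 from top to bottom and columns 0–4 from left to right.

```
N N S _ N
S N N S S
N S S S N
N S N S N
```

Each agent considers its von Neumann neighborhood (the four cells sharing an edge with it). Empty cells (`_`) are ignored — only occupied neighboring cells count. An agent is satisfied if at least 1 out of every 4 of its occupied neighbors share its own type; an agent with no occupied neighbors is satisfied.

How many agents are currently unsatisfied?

(0,0)N 1/2 ✓
(0,1)N 2/3 ✓
(0,2)S 0/2 ✗
(0,4)N 0/1 ✗
(1,0)S 0/3 ✗
(1,1)N 2/4 ✓
(1,2)N 1/4 ✓
(1,3)S 2/3 ✓
(1,4)S 1/3 ✓
(2,0)N 1/3 ✓
(2,1)S 2/4 ✓
(2,2)S 2/4 ✓
(2,3)S 3/4 ✓
(2,4)N 1/3 ✓
(3,0)N 1/2 ✓
(3,1)S 1/3 ✓
(3,2)N 0/3 ✗
(3,3)S 1/3 ✓
(3,4)N 1/2 ✓
Unsatisfied: (0,2), (0,4), (1,0), (3,2) — 4 in total.

4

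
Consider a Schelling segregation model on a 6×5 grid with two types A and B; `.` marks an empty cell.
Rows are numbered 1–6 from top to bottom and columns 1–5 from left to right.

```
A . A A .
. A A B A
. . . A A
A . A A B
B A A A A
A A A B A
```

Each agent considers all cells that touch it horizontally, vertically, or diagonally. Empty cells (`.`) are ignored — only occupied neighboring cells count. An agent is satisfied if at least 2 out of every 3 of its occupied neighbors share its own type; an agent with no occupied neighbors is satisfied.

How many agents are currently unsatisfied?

Row 1: (1,1)A 1/1 ✓ · (1,3)A 3/4 ✓ · (1,4)A 3/4 ✓
Row 2: (2,2)A 3/3 ✓ · (2,3)A 4/5 ✓ · (2,4)B 0/6 ✗ · (2,5)A 3/4 ✓
Row 3: (3,4)A 5/7 ✓ · (3,5)A 3/5 ✗
Row 4: (4,1)A 1/2 ✗ · (4,3)A 5/5 ✓ · (4,4)A 6/7 ✓ · (4,5)B 0/5 ✗
Row 5: (5,1)B 0/4 ✗ · (5,2)A 6/7 ✓ · (5,3)A 6/7 ✓ · (5,4)A 6/8 ✓ · (5,5)A 3/5 ✗
Row 6: (6,1)A 2/3 ✓ · (6,2)A 4/5 ✓ · (6,3)A 4/5 ✓ · (6,4)B 0/5 ✗ · (6,5)A 2/3 ✓
Unsatisfied: (2,4), (3,5), (4,1), (4,5), (5,1), (5,5), (6,4) — 7 in total.

7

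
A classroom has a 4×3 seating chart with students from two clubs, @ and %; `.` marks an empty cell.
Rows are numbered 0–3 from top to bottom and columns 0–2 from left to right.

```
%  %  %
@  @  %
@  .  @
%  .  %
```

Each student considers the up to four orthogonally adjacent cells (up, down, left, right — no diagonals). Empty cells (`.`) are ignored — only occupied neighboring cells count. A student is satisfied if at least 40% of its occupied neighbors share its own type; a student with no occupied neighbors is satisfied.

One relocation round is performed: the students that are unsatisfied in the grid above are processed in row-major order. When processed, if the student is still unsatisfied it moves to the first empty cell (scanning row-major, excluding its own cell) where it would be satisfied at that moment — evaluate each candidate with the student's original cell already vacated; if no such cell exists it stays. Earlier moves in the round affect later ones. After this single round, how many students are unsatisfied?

Initially unsatisfied (in order): (1,1), (1,2), (2,2), (3,0), (3,2).
  (1,1) → (2,1).
  (1,2): now satisfied by earlier moves; stays.
  (2,2) → (1,1).
  (3,0) → (2,2).
  (3,2): now satisfied by earlier moves; stays.
Resulting grid:
% % %
@ @ %
@ @ %
. . %
All satisfied now.

0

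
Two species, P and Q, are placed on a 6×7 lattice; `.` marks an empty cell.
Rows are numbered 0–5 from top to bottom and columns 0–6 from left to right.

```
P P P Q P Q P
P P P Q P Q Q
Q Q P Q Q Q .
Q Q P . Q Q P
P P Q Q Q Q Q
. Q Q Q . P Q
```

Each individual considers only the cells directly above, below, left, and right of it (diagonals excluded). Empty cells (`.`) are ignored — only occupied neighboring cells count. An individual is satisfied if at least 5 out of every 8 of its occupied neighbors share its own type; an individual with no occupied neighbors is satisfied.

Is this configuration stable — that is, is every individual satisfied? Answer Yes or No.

No

(0,0)P 2/2 ✓
(0,1)P 3/3 ✓
(0,2)P 2/3 ✓
(0,3)Q 1/3 ✗
(0,4)P 1/3 ✗
(0,5)Q 1/3 ✗
(0,6)P 0/2 ✗
(1,0)P 2/3 ✓
(1,1)P 3/4 ✓
(1,2)P 3/4 ✓
(1,3)Q 2/4 ✗
(1,4)P 1/4 ✗
(1,5)Q 3/4 ✓
(1,6)Q 1/2 ✗
(2,0)Q 2/3 ✓
(2,1)Q 2/4 ✗
(2,2)P 2/4 ✗
(2,3)Q 2/3 ✓
(2,4)Q 3/4 ✓
(2,5)Q 3/3 ✓
(3,0)Q 2/3 ✓
(3,1)Q 2/4 ✗
(3,2)P 1/3 ✗
(3,4)Q 3/3 ✓
(3,5)Q 3/4 ✓
(3,6)P 0/2 ✗
(4,0)P 1/2 ✗
(4,1)P 1/4 ✗
(4,2)Q 2/4 ✗
(4,3)Q 3/3 ✓
(4,4)Q 3/3 ✓
(4,5)Q 3/4 ✓
(4,6)Q 2/3 ✓
(5,1)Q 1/2 ✗
(5,2)Q 3/3 ✓
(5,3)Q 2/2 ✓
(5,5)P 0/2 ✗
(5,6)Q 1/2 ✗
For instance (0,3) has only 1/3 same-type neighbors, below 5/8.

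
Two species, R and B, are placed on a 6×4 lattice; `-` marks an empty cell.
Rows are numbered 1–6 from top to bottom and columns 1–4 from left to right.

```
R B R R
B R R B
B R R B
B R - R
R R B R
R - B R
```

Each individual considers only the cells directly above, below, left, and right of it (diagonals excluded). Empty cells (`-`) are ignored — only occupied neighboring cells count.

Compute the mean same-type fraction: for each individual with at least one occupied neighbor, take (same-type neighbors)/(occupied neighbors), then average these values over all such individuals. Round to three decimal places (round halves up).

(1,1)R 0/2
(1,2)B 0/3
(1,3)R 2/3
(1,4)R 1/2
(2,1)B 1/3
(2,2)R 2/4
(2,3)R 3/4
(2,4)B 1/3
(3,1)B 2/3
(3,2)R 3/4
(3,3)R 2/3
(3,4)B 1/3
(4,1)B 1/3
(4,2)R 2/3
(4,4)R 1/2
(5,1)R 2/3
(5,2)R 2/3
(5,3)B 1/3
(5,4)R 2/3
(6,1)R 1/1
(6,3)B 1/2
(6,4)R 1/2
Sum over 22 individuals: 0/2 + 0/3 + 2/3 + 1/2 + 1/3 + 2/4 + 3/4 + 1/3 + 2/3 + 3/4 + 2/3 + 1/3 + 1/3 + 2/3 + 1/2 + 2/3 + 2/3 + 1/3 + 2/3 + 1/1 + 1/2 + 1/2 = 34/3; mean = 34/3 ÷ 22 = 17/33 = 0.515151… → 0.515.

0.515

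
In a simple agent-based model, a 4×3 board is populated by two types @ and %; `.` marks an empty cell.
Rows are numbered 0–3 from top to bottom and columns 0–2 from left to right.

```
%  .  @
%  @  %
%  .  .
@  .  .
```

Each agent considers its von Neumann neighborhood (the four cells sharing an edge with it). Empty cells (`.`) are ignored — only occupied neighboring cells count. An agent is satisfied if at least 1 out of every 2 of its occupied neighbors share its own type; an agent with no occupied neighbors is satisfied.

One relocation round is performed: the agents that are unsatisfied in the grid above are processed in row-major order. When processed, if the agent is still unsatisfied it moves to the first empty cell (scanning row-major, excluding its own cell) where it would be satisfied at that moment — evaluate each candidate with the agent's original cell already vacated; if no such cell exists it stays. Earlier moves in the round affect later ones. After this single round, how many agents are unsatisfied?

Initially unsatisfied (in order): (0,2), (1,1), (1,2), (3,0).
  (0,2) → (0,1).
  (1,1) → (0,2).
  (1,2) → (1,1).
  (3,0) → (1,2).
Resulting grid:
% @ @
% % @
% . .
. . .
Unsatisfied now: (0,1), (1,1).

2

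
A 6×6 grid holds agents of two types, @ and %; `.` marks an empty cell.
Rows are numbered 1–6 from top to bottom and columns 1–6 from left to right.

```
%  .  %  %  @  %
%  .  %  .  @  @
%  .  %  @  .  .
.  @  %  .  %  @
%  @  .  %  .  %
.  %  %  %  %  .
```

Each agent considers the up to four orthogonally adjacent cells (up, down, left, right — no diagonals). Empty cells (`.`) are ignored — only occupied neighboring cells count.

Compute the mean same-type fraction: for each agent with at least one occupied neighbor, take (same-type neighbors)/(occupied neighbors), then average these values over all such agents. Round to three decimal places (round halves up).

0.576

(1,1)% 1/1
(1,3)% 2/2
(1,4)% 1/2
(1,5)@ 1/3
(1,6)% 0/2
(2,1)% 2/2
(2,3)% 2/2
(2,5)@ 2/2
(2,6)@ 1/2
(3,1)% 1/1
(3,3)% 2/3
(3,4)@ 0/1
(4,2)@ 1/2
(4,3)% 1/2
(4,5)% 0/1
(4,6)@ 0/2
(5,1)% 0/1
(5,2)@ 1/3
(5,4)% 1/1
(5,6)% 0/1
(6,2)% 1/2
(6,3)% 2/2
(6,4)% 3/3
(6,5)% 1/1
Sum over 24 agents: 1/1 + 2/2 + 1/2 + 1/3 + 0/2 + 2/2 + 2/2 + 2/2 + 1/2 + 1/1 + 2/3 + 0/1 + 1/2 + 1/2 + 0/1 + 0/2 + 0/1 + 1/3 + 1/1 + 0/1 + 1/2 + 2/2 + 3/3 + 1/1 = 83/6; mean = 83/6 ÷ 24 = 83/144 = 0.576388… → 0.576.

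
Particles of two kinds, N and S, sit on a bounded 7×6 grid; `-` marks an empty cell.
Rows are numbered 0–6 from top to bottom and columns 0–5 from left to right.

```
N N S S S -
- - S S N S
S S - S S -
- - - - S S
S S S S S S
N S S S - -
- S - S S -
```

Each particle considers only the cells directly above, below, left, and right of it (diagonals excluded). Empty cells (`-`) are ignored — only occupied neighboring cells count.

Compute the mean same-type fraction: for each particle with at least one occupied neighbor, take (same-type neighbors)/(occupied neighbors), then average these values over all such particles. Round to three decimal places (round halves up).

Row 0: (0,0)N 1/1 · (0,1)N 1/2 · (0,2)S 2/3 · (0,3)S 3/3 · (0,4)S 1/2
Row 1: (1,2)S 2/2 · (1,3)S 3/4 · (1,4)N 0/4 · (1,5)S 0/1
Row 2: (2,0)S 1/1 · (2,1)S 1/1 · (2,3)S 2/2 · (2,4)S 2/3
Row 3: (3,4)S 3/3 · (3,5)S 2/2
Row 4: (4,0)S 1/2 · (4,1)S 3/3 · (4,2)S 3/3 · (4,3)S 3/3 · (4,4)S 3/3 · (4,5)S 2/2
Row 5: (5,0)N 0/2 · (5,1)S 3/4 · (5,2)S 3/3 · (5,3)S 3/3
Row 6: (6,1)S 1/1 · (6,3)S 2/2 · (6,4)S 1/1
Sum over 28 particles: 1/1 + 1/2 + 2/3 + 3/3 + 1/2 + 2/2 + 3/4 + 0/4 + 0/1 + 1/1 + 1/1 + 2/2 + 2/3 + 3/3 + 2/2 + 1/2 + 3/3 + 3/3 + 3/3 + 3/3 + 2/2 + 0/2 + 3/4 + 3/3 + 3/3 + 1/1 + 2/2 + 1/1 = 67/3; mean = 67/3 ÷ 28 = 67/84 = 0.797619… → 0.798.

0.798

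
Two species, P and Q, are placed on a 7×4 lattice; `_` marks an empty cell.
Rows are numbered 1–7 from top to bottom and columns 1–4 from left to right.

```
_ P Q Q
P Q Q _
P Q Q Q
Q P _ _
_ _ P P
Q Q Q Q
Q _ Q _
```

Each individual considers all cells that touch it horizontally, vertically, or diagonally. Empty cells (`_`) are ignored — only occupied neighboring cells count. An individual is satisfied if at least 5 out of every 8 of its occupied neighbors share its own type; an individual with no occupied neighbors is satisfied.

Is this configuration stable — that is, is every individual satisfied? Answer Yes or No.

No

(1,2)P 1/4 unhappy
(1,3)Q 3/4 ok
(1,4)Q 2/2 ok
(2,1)P 2/4 unhappy
(2,2)Q 4/7 unhappy
(2,3)Q 6/7 ok
(3,1)P 2/5 unhappy
(3,2)Q 4/7 unhappy
(3,3)Q 4/5 ok
(3,4)Q 2/2 ok
(4,1)Q 1/3 unhappy
(4,2)P 2/5 unhappy
(5,3)P 2/5 unhappy
(5,4)P 1/3 unhappy
(6,1)Q 2/2 ok
(6,2)Q 4/5 ok
(6,3)Q 3/5 unhappy
(6,4)Q 2/4 unhappy
(7,1)Q 2/2 ok
(7,3)Q 3/3 ok
For instance (1,2) has only 1/4 same-type neighbors, below 5/8.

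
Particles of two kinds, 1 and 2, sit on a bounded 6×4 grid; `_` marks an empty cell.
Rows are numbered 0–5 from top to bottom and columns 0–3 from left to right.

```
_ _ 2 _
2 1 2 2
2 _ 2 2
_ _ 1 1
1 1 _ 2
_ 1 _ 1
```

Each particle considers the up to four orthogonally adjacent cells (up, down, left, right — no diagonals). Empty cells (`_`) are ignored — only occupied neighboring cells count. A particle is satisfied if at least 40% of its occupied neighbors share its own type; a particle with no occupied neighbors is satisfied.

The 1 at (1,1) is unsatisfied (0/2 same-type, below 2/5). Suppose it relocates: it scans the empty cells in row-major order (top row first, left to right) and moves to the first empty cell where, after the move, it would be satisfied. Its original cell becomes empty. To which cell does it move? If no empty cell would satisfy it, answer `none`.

(3,0)

Vacating (1,1). Empty cells in order:
  (0,0): 0/1 same-type → still unsatisfied.
  (0,1): 0/1 same-type → still unsatisfied.
  (0,3): 0/2 same-type → still unsatisfied.
  (2,1): 0/2 same-type → still unsatisfied.
  (3,0): 1/2 same-type → satisfied — stop here.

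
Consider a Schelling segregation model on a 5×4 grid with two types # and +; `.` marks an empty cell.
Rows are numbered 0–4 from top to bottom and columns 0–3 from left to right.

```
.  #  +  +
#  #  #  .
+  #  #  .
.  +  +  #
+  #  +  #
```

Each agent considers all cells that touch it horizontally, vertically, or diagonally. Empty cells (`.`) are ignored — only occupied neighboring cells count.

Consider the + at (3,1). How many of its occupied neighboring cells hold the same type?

Occupied neighbors of (3,1): (2,0)=+, (2,1)=#, (2,2)=#, (3,2)=+, (4,0)=+, (4,1)=#, (4,2)=+.
Same type (+): 4 of 7.

4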